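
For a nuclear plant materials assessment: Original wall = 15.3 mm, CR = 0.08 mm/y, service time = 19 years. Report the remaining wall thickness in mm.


Remaining wall = original − CR × time
t = 15.3 − 0.08*19 = 15.3 − 1.52 = 13.78 mm

13.78 mm


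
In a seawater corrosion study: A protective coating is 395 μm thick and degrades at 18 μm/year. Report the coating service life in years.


Service life = thickness / degradation rate
Life = 395 / 18 = 21.9 years

21.9 years


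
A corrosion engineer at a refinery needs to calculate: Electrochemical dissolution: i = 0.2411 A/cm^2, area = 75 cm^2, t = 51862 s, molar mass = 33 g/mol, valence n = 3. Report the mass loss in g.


Apply Faraday's law: m = i*A*t*M / (n*F)
Total charge passed Q = i*A*t = 0.2411*75*51862 = 937794.615 C
m = Q*M/(n*F) = 937794.615*33/(3*96485) = 106.91549 g

106.91549 g


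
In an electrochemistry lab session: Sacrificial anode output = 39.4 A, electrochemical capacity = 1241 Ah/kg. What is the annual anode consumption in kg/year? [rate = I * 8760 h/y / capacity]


Annual consumption = current * hours per year / capacity
Rate = 39.4 * 8760 / 1241 = 278.1 kg/year

278.1 kg/year


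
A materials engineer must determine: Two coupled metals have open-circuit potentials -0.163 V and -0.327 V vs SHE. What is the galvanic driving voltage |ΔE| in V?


Driving voltage is the absolute potential difference.
|ΔE| = |-0.163 − (-0.327)| = 0.164 V

0.164 V


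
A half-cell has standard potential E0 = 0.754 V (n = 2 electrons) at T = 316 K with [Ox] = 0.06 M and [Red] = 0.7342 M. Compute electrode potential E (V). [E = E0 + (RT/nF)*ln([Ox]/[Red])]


Apply the Nernst equation: E = E0 + (RT/nF)*ln([Ox]/[Red])
Step 1: RT/nF = 8.314*316/(2*96485) = 0.01361468 V
Step 2: [Ox]/[Red] = 0.06/0.7342 = 0.081722
Step 3: ln(0.081722) = -2.504432
Step 4: correction = 0.01361468 * -2.504432 = -0.0341 V
E = 0.754 + -0.0341 = 0.7199 V

0.7199 V


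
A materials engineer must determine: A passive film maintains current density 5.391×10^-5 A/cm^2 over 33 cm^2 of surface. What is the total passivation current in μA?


I = i_pass * A, then convert A → μA (×10^6)
I = 5.391×10^-5 * 33 * 10^6 = 1779.03 μA

1779.03 μA


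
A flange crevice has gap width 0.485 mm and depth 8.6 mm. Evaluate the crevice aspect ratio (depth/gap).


Aspect ratio = depth / gap
Ratio = 8.6 / 0.485 = 17.7

17.7


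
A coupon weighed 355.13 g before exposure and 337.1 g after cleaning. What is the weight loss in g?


Weight loss = initial − final
WL = 355.13 − 337.1 = 18.03 g

18.03 g


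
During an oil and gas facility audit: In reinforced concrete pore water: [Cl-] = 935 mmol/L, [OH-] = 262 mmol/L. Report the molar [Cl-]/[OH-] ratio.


Threshold parameter = [Cl-] / [OH-] (molar basis; both in mmol/L, so units cancel)
Ratio = 935 / 262 = 3.57

3.57


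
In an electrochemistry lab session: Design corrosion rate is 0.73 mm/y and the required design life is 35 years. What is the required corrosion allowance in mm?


Corrosion allowance = CR × design life
CA = 0.73 * 35 = 25.55 mm

25.55 mm


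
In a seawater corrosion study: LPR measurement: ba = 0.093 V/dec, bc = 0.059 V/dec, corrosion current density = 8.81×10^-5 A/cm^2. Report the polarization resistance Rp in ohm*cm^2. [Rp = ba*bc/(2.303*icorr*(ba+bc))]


Apply the Stern-Geary equation: Rp = ba*bc / (2.303*icorr*(ba+bc))
ba*bc = 0.093*0.059 = 0.005487
ba+bc = 0.152; 2.303*icorr*(ba+bc) = 2.303*8.81×10^-5*0.152 = 3.0839934×10^-5
Rp = 0.005487 / 3.0839934×10^-5 = 177.9 ohm*cm^2

177.9 ohm*cm^2


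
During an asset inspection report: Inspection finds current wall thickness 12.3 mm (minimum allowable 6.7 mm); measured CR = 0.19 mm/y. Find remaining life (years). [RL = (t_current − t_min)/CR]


Apply the remaining-life relation: RL = (t_current − t_min) / CR
RL = (12.3 − 6.7) / 0.19 = 5.6 / 0.19 = 29.5 years

29.5 years


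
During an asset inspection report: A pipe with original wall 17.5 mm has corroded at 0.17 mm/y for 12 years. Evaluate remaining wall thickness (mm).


Remaining wall = original − CR × time
t = 17.5 − 0.17*12 = 17.5 − 2.04 = 15.46 mm

15.46 mm


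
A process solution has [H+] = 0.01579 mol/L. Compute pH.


pH = −log10[H+]
pH = −log10(0.01579) = 1.8

1.8


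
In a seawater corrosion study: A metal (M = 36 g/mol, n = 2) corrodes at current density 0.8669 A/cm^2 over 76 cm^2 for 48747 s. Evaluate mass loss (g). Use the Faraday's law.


Apply Faraday's law: m = i*A*t*M / (n*F)
Total charge passed Q = i*A*t = 0.8669*76*48747 = 3211666.8468 C
m = Q*M/(n*F) = 3211666.8468*36/(2*96485) = 599.16052 g

599.16052 g


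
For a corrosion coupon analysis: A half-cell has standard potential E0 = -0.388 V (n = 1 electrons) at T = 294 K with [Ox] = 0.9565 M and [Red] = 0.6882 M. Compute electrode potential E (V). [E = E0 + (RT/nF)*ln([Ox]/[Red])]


Apply the Nernst equation: E = E0 + (RT/nF)*ln([Ox]/[Red])
Step 1: RT/nF = 8.314*294/(1*96485) = 0.02533364 V
Step 2: [Ox]/[Red] = 0.9565/0.6882 = 1.389858
Step 3: ln(1.389858) = 0.329202
Step 4: correction = 0.02533364 * 0.329202 = 0.0083 V
E = -0.388 + 0.0083 = -0.3797 V

-0.3797 V


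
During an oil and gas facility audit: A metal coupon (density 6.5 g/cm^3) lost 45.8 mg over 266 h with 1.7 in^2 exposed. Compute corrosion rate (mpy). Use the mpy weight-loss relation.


Apply the mpy weight-loss relation: CR = 534 * W / (D * A * T)
Numerator: 534 * 45.8 = 24457.2
Denominator: 6.5 * 1.7 * 266 = 2939.3
CR = 24457.2 / 2939.3 = 8.321 mpy

8.321 mpy


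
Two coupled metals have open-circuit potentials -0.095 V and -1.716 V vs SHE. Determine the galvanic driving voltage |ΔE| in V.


Driving voltage is the absolute potential difference.
|ΔE| = |-0.095 − (-1.716)| = 1.621 V

1.621 V


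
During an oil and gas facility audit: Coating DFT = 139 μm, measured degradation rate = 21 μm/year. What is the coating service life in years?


Service life = thickness / degradation rate
Life = 139 / 21 = 6.6 years

6.6 years


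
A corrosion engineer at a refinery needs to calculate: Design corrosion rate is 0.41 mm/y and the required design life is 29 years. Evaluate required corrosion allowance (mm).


Corrosion allowance = CR × design life
CA = 0.41 * 29 = 11.89 mm

11.89 mm


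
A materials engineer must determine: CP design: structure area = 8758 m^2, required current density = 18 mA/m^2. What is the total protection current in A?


I = area * current density, then convert mA → A (÷1000)
I = 8758 * 18 / 1000 = 157.64 A

157.64 A


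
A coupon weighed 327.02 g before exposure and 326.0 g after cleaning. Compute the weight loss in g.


Weight loss = initial − final
WL = 327.02 − 326.0 = 1.02 g

1.02 g


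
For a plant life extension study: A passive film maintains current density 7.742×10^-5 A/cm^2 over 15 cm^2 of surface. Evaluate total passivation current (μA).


I = i_pass * A, then convert A → μA (×10^6)
I = 7.742×10^-5 * 15 * 10^6 = 1161.3 μA

1161.3 μA


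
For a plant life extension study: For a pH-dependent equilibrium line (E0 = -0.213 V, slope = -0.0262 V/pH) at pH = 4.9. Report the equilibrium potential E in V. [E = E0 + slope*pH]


Apply the Pourbaix line equation: E = E0 + slope*pH
E = -0.213 + (-0.0262)*4.9 = -0.213 + (-0.12838) = -0.34138 V
Rounded to 4 decimal places: E = -0.3414 V

-0.3414 V


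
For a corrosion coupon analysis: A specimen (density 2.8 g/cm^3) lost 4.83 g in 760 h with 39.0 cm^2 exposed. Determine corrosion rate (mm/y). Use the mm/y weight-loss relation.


Apply the mm/y weight-loss relation: CR = 87600 * W / (D * A * T)
Numerator: 87600 * 4.83 = 423108.0
Denominator: 2.8 * 39.0 * 760 = 82992.0
CR = 423108.0 / 82992.0 = 5.098178 mm/y

5.098178 mm/y


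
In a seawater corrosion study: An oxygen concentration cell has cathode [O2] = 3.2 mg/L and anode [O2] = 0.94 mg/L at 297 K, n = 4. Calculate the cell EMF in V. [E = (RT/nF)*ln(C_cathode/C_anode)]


Apply the Nernst concentration-cell relation: E = (RT/nF)*ln(C_cathode/C_anode)
RT/nF = 8.314*297/(4*96485) = 0.00639804 V
ln(3.2/0.94) = 1.22503
E = 0.00639804 * 1.22503 = 0.00784 V

0.00784 V


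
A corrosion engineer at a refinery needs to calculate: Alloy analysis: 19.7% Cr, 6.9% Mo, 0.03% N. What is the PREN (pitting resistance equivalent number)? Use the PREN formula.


Apply the PREN formula: PREN = Cr + 3.3*Mo + 16*N
PREN = 19.7 + 3.3*6.9 + 16*0.03
PREN = 19.7 + 22.77 + 0.48 = 42.95

42.95


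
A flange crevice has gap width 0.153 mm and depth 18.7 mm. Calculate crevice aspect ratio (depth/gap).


Aspect ratio = depth / gap
Ratio = 18.7 / 0.153 = 122.2

122.2


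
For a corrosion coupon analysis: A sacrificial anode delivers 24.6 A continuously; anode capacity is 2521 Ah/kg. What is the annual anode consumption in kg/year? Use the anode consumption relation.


Annual consumption = current * hours per year / capacity
Rate = 24.6 * 8760 / 2521 = 85.5 kg/year

85.5 kg/year


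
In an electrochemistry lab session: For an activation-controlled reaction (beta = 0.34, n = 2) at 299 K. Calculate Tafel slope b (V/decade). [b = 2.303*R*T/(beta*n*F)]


Apply the Tafel slope relation: b = 2.303*R*T/(beta*n*F)
Numerator: 2.303 * 8.314 * 299 = 5725.0
Denominator: 0.34 * 2 * 96485 = 65609.8
b = 5725.0 / 65609.8 = 0.0873 V/decade

0.0873 V/decade


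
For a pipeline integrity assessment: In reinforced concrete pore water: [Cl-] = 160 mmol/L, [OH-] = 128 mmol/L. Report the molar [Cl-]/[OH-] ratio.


Threshold parameter = [Cl-] / [OH-] (molar basis; both in mmol/L, so units cancel)
Ratio = 160 / 128 = 1.25

1.25


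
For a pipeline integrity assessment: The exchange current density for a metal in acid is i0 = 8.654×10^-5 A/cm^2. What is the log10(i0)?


i0 = 8.654×10^-5 A/cm^2
log10(i0) = -4.063

-4.063


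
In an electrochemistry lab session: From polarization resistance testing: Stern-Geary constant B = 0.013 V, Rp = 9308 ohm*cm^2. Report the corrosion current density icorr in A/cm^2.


Apply the Stern-Geary relation: icorr = B / Rp
icorr = 0.013 / 9308 = 1.397×10^-6 A/cm^2

1.397×10^-6 A/cm^2


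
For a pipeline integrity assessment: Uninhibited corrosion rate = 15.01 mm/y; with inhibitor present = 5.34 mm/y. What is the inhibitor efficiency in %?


Apply the inhibitor-efficiency definition: IE = (CR_blank − CR_inh)/CR_blank × 100
IE = (15.01 − 5.34) / 15.01 × 100
IE = 9.67 / 15.01 × 100 = 64.4 %

64.4 %


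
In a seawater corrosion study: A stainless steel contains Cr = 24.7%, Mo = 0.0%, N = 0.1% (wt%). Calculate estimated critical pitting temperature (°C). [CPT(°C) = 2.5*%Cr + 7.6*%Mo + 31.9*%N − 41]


Apply the ASTM G48 empirical CPT estimate: CPT(°C) = 2.5*%Cr + 7.6*%Mo + 31.9*%N − 41
2.5*24.7 = 61.75; 7.6*0.0 = 0; 31.9*0.1 = 3.19
CPT = 61.75 + 0 + 3.19 − 41 = 23.94 °C
Rounded to 0.1 °C: CPT ≈ 23.9 °C

23.9 °C


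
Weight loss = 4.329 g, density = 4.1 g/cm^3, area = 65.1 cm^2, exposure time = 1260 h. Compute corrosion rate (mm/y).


Apply the mm/y weight-loss relation: CR = 87600 * W / (D * A * T)
Numerator: 87600 * 4.329 = 379220.4
Denominator: 4.1 * 65.1 * 1260 = 336306.6
CR = 379220.4 / 336306.6 = 1.1276 mm/y

1.1276 mm/y


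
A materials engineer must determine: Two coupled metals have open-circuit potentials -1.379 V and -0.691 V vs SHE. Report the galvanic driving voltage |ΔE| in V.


Driving voltage is the absolute potential difference.
|ΔE| = |-1.379 − (-0.691)| = 0.688 V

0.688 V


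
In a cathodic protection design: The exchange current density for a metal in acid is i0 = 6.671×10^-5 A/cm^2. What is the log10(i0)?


i0 = 6.671×10^-5 A/cm^2
log10(i0) = -4.176

-4.176


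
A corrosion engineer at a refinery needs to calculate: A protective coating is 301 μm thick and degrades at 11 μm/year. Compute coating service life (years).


Service life = thickness / degradation rate
Life = 301 / 11 = 27.4 years

27.4 years


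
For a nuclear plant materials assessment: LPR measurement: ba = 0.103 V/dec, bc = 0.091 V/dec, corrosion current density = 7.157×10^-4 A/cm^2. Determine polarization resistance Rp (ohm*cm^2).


Apply the Stern-Geary equation: Rp = ba*bc / (2.303*icorr*(ba+bc))
ba*bc = 0.103*0.091 = 0.009373
ba+bc = 0.194; 2.303*icorr*(ba+bc) = 2.303*7.157×10^-4*0.194 = 3.1976188×10^-4
Rp = 0.009373 / 3.1976188×10^-4 = 29.3 ohm*cm^2

29.3 ohm*cm^2


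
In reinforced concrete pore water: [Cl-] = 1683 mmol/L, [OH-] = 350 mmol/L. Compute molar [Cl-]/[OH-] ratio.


Threshold parameter = [Cl-] / [OH-] (molar basis; both in mmol/L, so units cancel)
Ratio = 1683 / 350 = 4.81

4.81


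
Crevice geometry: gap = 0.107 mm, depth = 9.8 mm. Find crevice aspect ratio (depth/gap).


Aspect ratio = depth / gap
Ratio = 9.8 / 0.107 = 91.6

91.6


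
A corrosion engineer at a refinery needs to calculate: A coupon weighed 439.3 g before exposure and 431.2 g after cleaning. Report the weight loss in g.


Weight loss = initial − final
WL = 439.3 − 431.2 = 8.1 g

8.1 g


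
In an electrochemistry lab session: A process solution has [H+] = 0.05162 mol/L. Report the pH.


pH = −log10[H+]
pH = −log10(0.05162) = 1.29

1.29


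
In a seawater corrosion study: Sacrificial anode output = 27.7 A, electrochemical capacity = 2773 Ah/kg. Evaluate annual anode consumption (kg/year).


Annual consumption = current * hours per year / capacity
Rate = 27.7 * 8760 / 2773 = 87.5 kg/year

87.5 kg/year


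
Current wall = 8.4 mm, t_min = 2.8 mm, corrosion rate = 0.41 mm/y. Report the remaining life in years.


Apply the remaining-life relation: RL = (t_current − t_min) / CR
RL = (8.4 − 2.8) / 0.41 = 5.6 / 0.41 = 13.7 years

13.7 years


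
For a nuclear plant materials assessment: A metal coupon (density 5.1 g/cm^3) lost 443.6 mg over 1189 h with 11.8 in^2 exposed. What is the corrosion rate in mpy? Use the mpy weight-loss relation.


Apply the mpy weight-loss relation: CR = 534 * W / (D * A * T)
Numerator: 534 * 443.6 = 236882.4
Denominator: 5.1 * 11.8 * 1189 = 71554.02
CR = 236882.4 / 71554.02 = 3.3105 mpy

3.3105 mpy


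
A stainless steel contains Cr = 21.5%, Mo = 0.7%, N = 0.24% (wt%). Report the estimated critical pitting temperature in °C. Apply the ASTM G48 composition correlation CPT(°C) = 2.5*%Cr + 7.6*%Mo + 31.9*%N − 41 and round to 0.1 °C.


Apply the ASTM G48 empirical CPT estimate: CPT(°C) = 2.5*%Cr + 7.6*%Mo + 31.9*%N − 41
2.5*21.5 = 53.75; 7.6*0.7 = 5.32; 31.9*0.24 = 7.656
CPT = 53.75 + 5.32 + 7.656 − 41 = 25.726 °C
Rounded to 0.1 °C: CPT ≈ 25.7 °C

25.7 °C


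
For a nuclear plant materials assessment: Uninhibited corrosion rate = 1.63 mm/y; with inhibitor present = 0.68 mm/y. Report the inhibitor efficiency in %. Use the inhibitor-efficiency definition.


Apply the inhibitor-efficiency definition: IE = (CR_blank − CR_inh)/CR_blank × 100
IE = (1.63 − 0.68) / 1.63 × 100
IE = 0.95 / 1.63 × 100 = 58.3 %

58.3 %


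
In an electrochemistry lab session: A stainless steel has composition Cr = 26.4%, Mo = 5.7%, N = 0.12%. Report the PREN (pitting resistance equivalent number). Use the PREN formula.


Apply the PREN formula: PREN = Cr + 3.3*Mo + 16*N
PREN = 26.4 + 3.3*5.7 + 16*0.12
PREN = 26.4 + 18.81 + 1.92 = 47.13

47.13


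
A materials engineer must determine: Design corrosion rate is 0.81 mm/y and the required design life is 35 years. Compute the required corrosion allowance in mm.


Corrosion allowance = CR × design life
CA = 0.81 * 35 = 28.35 mm

28.35 mm


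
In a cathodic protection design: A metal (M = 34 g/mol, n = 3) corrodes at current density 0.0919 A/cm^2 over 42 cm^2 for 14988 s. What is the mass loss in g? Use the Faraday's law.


Apply Faraday's law: m = i*A*t*M / (n*F)
Total charge passed Q = i*A*t = 0.0919*42*14988 = 57850.6824 C
m = Q*M/(n*F) = 57850.6824*34/(3*96485) = 6.79526 g

6.79526 g


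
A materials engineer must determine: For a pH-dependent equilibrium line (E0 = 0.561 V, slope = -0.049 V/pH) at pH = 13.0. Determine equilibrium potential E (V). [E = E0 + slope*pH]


Apply the Pourbaix line equation: E = E0 + slope*pH
E = 0.561 + (-0.049)*13.0 = 0.561 + (-0.637) = -0.076 V
Rounded to 4 decimal places: E = -0.0760 V

-0.0760 V


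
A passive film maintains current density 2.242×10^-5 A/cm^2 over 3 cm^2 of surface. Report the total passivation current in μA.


I = i_pass * A, then convert A → μA (×10^6)
I = 2.242×10^-5 * 3 * 10^6 = 67.26 μA

67.26 μA


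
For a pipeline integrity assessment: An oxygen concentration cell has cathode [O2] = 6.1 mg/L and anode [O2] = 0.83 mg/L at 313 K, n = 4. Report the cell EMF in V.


Apply the Nernst concentration-cell relation: E = (RT/nF)*ln(C_cathode/C_anode)
RT/nF = 8.314*313/(4*96485) = 0.00674271 V
ln(6.1/0.83) = 1.99462
E = 0.00674271 * 1.99462 = 0.01345 V

0.01345 V


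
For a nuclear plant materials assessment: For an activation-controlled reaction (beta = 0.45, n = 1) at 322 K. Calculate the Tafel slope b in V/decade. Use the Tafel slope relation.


Apply the Tafel slope relation: b = 2.303*R*T/(beta*n*F)
Numerator: 2.303 * 8.314 * 322 = 6165.38
Denominator: 0.45 * 1 * 96485 = 43418.25
b = 6165.38 / 43418.25 = 0.142 V/decade

0.142 V/decade


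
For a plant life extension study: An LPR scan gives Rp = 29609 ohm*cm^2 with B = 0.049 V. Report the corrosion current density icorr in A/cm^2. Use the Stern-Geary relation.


Apply the Stern-Geary relation: icorr = B / Rp
icorr = 0.049 / 29609 = 1.655×10^-6 A/cm^2

1.655×10^-6 A/cm^2


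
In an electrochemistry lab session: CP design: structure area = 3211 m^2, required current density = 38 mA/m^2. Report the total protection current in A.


I = area * current density, then convert mA → A (÷1000)
I = 3211 * 38 / 1000 = 122.02 A

122.02 A


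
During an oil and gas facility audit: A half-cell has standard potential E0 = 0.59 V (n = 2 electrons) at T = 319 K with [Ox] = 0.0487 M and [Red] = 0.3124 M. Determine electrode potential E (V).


Apply the Nernst equation: E = E0 + (RT/nF)*ln([Ox]/[Red])
Step 1: RT/nF = 8.314*319/(2*96485) = 0.01374393 V
Step 2: [Ox]/[Red] = 0.0487/0.3124 = 0.15589
Step 3: ln(0.15589) = -1.858605
Step 4: correction = 0.01374393 * -1.858605 = -0.026 V
E = 0.59 + -0.026 = 0.564 V

0.564 V


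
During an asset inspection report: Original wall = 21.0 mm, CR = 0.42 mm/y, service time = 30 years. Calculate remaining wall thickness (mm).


Remaining wall = original − CR × time
t = 21.0 − 0.42*30 = 21.0 − 12.6 = 8.4 mm

8.4 mm


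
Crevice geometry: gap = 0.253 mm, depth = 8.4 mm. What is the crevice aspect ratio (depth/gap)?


Aspect ratio = depth / gap
Ratio = 8.4 / 0.253 = 33.2

33.2


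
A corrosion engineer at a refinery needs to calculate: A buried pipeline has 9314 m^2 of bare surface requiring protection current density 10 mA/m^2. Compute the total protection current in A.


I = area * current density, then convert mA → A (÷1000)
I = 9314 * 10 / 1000 = 93.14 A

93.14 A


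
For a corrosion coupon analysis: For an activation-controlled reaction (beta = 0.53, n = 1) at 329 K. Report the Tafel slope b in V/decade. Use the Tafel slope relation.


Apply the Tafel slope relation: b = 2.303*R*T/(beta*n*F)
Numerator: 2.303 * 8.314 * 329 = 6299.41
Denominator: 0.53 * 1 * 96485 = 51137.05
b = 6299.41 / 51137.05 = 0.123 V/decade

0.123 V/decade


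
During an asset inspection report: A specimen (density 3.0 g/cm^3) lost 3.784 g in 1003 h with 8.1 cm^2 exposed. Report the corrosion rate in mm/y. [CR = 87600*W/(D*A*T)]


Apply the mm/y weight-loss relation: CR = 87600 * W / (D * A * T)
Numerator: 87600 * 3.784 = 331478.4
Denominator: 3.0 * 8.1 * 1003 = 24372.9
CR = 331478.4 / 24372.9 = 13.60029 mm/y

13.60029 mm/y


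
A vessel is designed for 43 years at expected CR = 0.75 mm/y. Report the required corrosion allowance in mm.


Corrosion allowance = CR × design life
CA = 0.75 * 43 = 32.25 mm

32.25 mm


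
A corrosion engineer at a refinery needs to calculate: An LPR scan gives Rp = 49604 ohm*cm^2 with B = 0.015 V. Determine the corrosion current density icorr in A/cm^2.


Apply the Stern-Geary relation: icorr = B / Rp
icorr = 0.015 / 49604 = 3.024×10^-7 A/cm^2

3.024×10^-7 A/cm^2


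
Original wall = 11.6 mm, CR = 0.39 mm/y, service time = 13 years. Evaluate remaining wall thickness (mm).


Remaining wall = original − CR × time
t = 11.6 − 0.39*13 = 11.6 − 5.07 = 6.53 mm

6.53 mm


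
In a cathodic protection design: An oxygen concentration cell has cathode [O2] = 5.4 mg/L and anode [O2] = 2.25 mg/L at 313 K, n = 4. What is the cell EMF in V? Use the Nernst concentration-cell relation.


Apply the Nernst concentration-cell relation: E = (RT/nF)*ln(C_cathode/C_anode)
RT/nF = 8.314*313/(4*96485) = 0.00674271 V
ln(5.4/2.25) = 0.87547
E = 0.00674271 * 0.87547 = 0.0059 V

0.0059 V


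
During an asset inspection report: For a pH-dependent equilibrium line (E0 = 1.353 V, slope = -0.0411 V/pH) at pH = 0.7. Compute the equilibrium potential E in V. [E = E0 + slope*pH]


Apply the Pourbaix line equation: E = E0 + slope*pH
E = 1.353 + (-0.0411)*0.7 = 1.353 + (-0.02877) = 1.32423 V
Rounded to 4 decimal places: E = 1.3242 V

1.3242 V


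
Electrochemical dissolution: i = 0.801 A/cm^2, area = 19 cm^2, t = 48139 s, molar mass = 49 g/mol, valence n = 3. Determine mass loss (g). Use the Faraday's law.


Apply Faraday's law: m = i*A*t*M / (n*F)
Total charge passed Q = i*A*t = 0.801*19*48139 = 732627.441 C
m = Q*M/(n*F) = 732627.441*49/(3*96485) = 124.0219 g

124.0219 g


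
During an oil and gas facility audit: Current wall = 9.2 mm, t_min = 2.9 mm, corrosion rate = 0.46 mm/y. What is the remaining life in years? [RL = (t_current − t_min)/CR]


Apply the remaining-life relation: RL = (t_current − t_min) / CR
RL = (9.2 − 2.9) / 0.46 = 6.3 / 0.46 = 13.7 years

13.7 years


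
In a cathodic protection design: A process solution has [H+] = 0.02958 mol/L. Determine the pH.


pH = −log10[H+]
pH = −log10(0.02958) = 1.53

1.53


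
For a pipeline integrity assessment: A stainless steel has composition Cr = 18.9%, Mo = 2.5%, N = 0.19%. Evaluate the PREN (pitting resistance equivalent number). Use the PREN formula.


Apply the PREN formula: PREN = Cr + 3.3*Mo + 16*N
PREN = 18.9 + 3.3*2.5 + 16*0.19
PREN = 18.9 + 8.25 + 3.04 = 30.19

30.19


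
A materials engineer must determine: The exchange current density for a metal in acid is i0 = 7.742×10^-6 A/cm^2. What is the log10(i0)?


i0 = 7.742×10^-6 A/cm^2
log10(i0) = -5.111

-5.111


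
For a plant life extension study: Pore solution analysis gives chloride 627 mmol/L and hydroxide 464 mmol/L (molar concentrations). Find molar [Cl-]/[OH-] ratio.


Threshold parameter = [Cl-] / [OH-] (molar basis; both in mmol/L, so units cancel)
Ratio = 627 / 464 = 1.35

1.35


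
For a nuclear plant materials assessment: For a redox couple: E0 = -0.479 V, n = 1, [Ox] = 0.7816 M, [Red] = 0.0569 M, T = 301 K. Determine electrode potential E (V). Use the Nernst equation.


Apply the Nernst equation: E = E0 + (RT/nF)*ln([Ox]/[Red])
Step 1: RT/nF = 8.314*301/(1*96485) = 0.02593682 V
Step 2: [Ox]/[Red] = 0.7816/0.0569 = 13.73638
Step 3: ln(13.73638) = 2.620048
Step 4: correction = 0.02593682 * 2.620048 = 0.068 V
E = -0.479 + 0.068 = -0.411 V

-0.411 V


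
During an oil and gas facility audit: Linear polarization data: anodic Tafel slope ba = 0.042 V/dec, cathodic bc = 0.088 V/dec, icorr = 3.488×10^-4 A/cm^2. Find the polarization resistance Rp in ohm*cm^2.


Apply the Stern-Geary equation: Rp = ba*bc / (2.303*icorr*(ba+bc))
ba*bc = 0.042*0.088 = 0.003696
ba+bc = 0.13; 2.303*icorr*(ba+bc) = 2.303*3.488×10^-4*0.13 = 1.0442723×10^-4
Rp = 0.003696 / 1.0442723×10^-4 = 35.4 ohm*cm^2

35.4 ohm*cm^2


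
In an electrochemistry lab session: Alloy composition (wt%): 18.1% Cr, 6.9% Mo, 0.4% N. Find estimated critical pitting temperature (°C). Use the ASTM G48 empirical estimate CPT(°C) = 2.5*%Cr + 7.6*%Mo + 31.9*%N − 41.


Apply the ASTM G48 empirical CPT estimate: CPT(°C) = 2.5*%Cr + 7.6*%Mo + 31.9*%N − 41
2.5*18.1 = 45.25; 7.6*6.9 = 52.44; 31.9*0.4 = 12.76
CPT = 45.25 + 52.44 + 12.76 − 41 = 69.45 °C
Rounded to 0.1 °C: CPT ≈ 69.5 °C

69.5 °C


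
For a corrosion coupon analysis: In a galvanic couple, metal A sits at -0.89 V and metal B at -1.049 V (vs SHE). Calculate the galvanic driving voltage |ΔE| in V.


Driving voltage is the absolute potential difference.
|ΔE| = |-0.89 − (-1.049)| = 0.159 V

0.159 V


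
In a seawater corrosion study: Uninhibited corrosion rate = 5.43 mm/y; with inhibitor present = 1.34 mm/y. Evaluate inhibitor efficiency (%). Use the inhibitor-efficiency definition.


Apply the inhibitor-efficiency definition: IE = (CR_blank − CR_inh)/CR_blank × 100
IE = (5.43 − 1.34) / 5.43 × 100
IE = 4.09 / 5.43 × 100 = 75.3 %

75.3 %


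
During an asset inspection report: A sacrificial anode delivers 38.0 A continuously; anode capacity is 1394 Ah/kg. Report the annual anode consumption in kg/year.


Annual consumption = current * hours per year / capacity
Rate = 38.0 * 8760 / 1394 = 238.8 kg/year

238.8 kg/year


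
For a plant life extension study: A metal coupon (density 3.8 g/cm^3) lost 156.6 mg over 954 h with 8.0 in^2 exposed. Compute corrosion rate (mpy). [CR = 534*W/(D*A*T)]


Apply the mpy weight-loss relation: CR = 534 * W / (D * A * T)
Numerator: 534 * 156.6 = 83624.4
Denominator: 3.8 * 8.0 * 954 = 29001.6
CR = 83624.4 / 29001.6 = 2.8834 mpy

2.8834 mpy


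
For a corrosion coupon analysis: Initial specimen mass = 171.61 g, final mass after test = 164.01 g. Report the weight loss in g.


Weight loss = initial − final
WL = 171.61 − 164.01 = 7.6 g

7.6 g


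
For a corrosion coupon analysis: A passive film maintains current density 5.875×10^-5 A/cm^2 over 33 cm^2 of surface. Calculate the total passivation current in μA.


I = i_pass * A, then convert A → μA (×10^6)
I = 5.875×10^-5 * 33 * 10^6 = 1938.75 μA

1938.75 μA


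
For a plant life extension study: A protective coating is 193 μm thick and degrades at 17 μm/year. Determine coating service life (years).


Service life = thickness / degradation rate
Life = 193 / 17 = 11.4 years

11.4 years


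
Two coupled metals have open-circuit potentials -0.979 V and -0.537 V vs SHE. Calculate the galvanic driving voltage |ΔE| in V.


Driving voltage is the absolute potential difference.
|ΔE| = |-0.979 − (-0.537)| = 0.442 V

0.442 V


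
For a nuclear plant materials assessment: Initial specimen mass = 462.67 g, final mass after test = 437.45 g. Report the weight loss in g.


Weight loss = initial − final
WL = 462.67 − 437.45 = 25.22 g

25.22 g


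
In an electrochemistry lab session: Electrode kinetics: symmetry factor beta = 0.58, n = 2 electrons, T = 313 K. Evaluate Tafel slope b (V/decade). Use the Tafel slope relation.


Apply the Tafel slope relation: b = 2.303*R*T/(beta*n*F)
Numerator: 2.303 * 8.314 * 313 = 5993.06
Denominator: 0.58 * 2 * 96485 = 111922.6
b = 5993.06 / 111922.6 = 0.054 V/decade

0.054 V/decade


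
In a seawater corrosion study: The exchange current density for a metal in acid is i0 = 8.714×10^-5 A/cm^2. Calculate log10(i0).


i0 = 8.714×10^-5 A/cm^2
log10(i0) = -4.06

-4.06


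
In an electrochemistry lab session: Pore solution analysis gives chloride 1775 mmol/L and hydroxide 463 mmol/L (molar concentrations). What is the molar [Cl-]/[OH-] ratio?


Threshold parameter = [Cl-] / [OH-] (molar basis; both in mmol/L, so units cancel)
Ratio = 1775 / 463 = 3.83

3.83


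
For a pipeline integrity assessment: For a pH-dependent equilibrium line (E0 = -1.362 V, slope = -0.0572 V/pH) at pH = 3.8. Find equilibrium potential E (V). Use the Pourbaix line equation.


Apply the Pourbaix line equation: E = E0 + slope*pH
E = -1.362 + (-0.0572)*3.8 = -1.362 + (-0.21736) = -1.57936 V
Rounded to 4 decimal places: E = -1.5794 V

-1.5794 V


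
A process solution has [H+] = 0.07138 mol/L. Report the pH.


pH = −log10[H+]
pH = −log10(0.07138) = 1.15

1.15


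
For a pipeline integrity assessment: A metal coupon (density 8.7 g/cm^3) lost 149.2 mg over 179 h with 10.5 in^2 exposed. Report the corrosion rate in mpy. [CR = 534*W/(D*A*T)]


Apply the mpy weight-loss relation: CR = 534 * W / (D * A * T)
Numerator: 534 * 149.2 = 79672.8
Denominator: 8.7 * 10.5 * 179 = 16351.65
CR = 79672.8 / 16351.65 = 4.872 mpy

4.872 mpy


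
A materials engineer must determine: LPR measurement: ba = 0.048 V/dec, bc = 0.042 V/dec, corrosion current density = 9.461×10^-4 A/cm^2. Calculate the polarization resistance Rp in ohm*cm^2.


Apply the Stern-Geary equation: Rp = ba*bc / (2.303*icorr*(ba+bc))
ba*bc = 0.048*0.042 = 0.002016
ba+bc = 0.09; 2.303*icorr*(ba+bc) = 2.303*9.461×10^-4*0.09 = 1.9609815×10^-4
Rp = 0.002016 / 1.9609815×10^-4 = 10.28 ohm*cm^2

10.28 ohm*cm^2


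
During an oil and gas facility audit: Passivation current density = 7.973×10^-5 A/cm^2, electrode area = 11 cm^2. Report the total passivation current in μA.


I = i_pass * A, then convert A → μA (×10^6)
I = 7.973×10^-5 * 11 * 10^6 = 877.03 μA

877.03 μA


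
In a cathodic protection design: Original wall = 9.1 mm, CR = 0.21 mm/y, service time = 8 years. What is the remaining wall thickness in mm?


Remaining wall = original − CR × time
t = 9.1 − 0.21*8 = 9.1 − 1.68 = 7.42 mm

7.42 mm


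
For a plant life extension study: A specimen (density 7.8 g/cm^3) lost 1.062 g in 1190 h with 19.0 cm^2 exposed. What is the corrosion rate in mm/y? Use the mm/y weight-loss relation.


Apply the mm/y weight-loss relation: CR = 87600 * W / (D * A * T)
Numerator: 87600 * 1.062 = 93031.2
Denominator: 7.8 * 19.0 * 1190 = 176358.0
CR = 93031.2 / 176358.0 = 0.52751 mm/y

0.52751 mm/y


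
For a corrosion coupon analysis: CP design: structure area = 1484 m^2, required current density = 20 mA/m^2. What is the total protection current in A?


I = area * current density, then convert mA → A (÷1000)
I = 1484 * 20 / 1000 = 29.68 A

29.68 A


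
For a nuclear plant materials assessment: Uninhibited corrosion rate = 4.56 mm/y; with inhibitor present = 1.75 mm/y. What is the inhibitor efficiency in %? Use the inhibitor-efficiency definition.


Apply the inhibitor-efficiency definition: IE = (CR_blank − CR_inh)/CR_blank × 100
IE = (4.56 − 1.75) / 4.56 × 100
IE = 2.81 / 4.56 × 100 = 61.6 %

61.6 %


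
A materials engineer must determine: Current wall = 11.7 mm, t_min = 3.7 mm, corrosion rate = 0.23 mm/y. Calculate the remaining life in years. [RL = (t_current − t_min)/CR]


Apply the remaining-life relation: RL = (t_current − t_min) / CR
RL = (11.7 − 3.7) / 0.23 = 8.0 / 0.23 = 34.8 years

34.8 years


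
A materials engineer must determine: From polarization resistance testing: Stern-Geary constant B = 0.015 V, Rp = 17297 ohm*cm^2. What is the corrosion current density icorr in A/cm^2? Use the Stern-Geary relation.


Apply the Stern-Geary relation: icorr = B / Rp
icorr = 0.015 / 17297 = 8.672×10^-7 A/cm^2

8.672×10^-7 A/cm^2


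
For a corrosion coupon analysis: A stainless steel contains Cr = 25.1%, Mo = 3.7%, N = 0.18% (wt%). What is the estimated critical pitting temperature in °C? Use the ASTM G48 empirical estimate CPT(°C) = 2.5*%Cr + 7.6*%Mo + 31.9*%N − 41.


Apply the ASTM G48 empirical CPT estimate: CPT(°C) = 2.5*%Cr + 7.6*%Mo + 31.9*%N − 41
2.5*25.1 = 62.75; 7.6*3.7 = 28.12; 31.9*0.18 = 5.742
CPT = 62.75 + 28.12 + 5.742 − 41 = 55.612 °C
Rounded to 0.1 °C: CPT ≈ 55.6 °C

55.6 °C


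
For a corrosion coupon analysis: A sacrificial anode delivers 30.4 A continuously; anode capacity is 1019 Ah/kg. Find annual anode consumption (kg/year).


Annual consumption = current * hours per year / capacity
Rate = 30.4 * 8760 / 1019 = 261.3 kg/year

261.3 kg/year


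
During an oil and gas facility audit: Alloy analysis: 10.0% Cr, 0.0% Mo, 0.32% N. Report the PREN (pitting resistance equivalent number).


Apply the PREN formula: PREN = Cr + 3.3*Mo + 16*N
PREN = 10.0 + 3.3*0.0 + 16*0.32
PREN = 10.0 + 0.0 + 5.12 = 15.12

15.12


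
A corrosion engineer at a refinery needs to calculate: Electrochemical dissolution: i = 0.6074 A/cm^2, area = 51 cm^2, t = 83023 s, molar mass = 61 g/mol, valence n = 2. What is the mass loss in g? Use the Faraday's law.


Apply Faraday's law: m = i*A*t*M / (n*F)
Total charge passed Q = i*A*t = 0.6074*51*83023 = 2571836.6802 C
m = Q*M/(n*F) = 2571836.6802*61/(2*96485) = 812.98667 g

812.98667 g


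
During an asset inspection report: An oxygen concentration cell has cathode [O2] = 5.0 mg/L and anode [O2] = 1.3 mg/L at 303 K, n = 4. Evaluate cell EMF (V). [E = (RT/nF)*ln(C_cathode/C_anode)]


Apply the Nernst concentration-cell relation: E = (RT/nF)*ln(C_cathode/C_anode)
RT/nF = 8.314*303/(4*96485) = 0.00652729 V
ln(5.0/1.3) = 1.34707
E = 0.00652729 * 1.34707 = 0.00879 V

0.00879 V


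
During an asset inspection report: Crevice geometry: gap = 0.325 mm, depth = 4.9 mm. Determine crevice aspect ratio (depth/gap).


Aspect ratio = depth / gap
Ratio = 4.9 / 0.325 = 15.1

15.1


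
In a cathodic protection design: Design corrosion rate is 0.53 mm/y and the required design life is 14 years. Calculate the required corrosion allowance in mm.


Corrosion allowance = CR × design life
CA = 0.53 * 14 = 7.42 mm

7.42 mm


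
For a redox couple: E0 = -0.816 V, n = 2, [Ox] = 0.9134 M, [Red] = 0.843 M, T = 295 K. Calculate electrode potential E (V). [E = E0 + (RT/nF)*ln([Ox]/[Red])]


Apply the Nernst equation: E = E0 + (RT/nF)*ln([Ox]/[Red])
Step 1: RT/nF = 8.314*295/(2*96485) = 0.0127099 V
Step 2: [Ox]/[Red] = 0.9134/0.843 = 1.083511
Step 3: ln(1.083511) = 0.080207
Step 4: correction = 0.0127099 * 0.080207 = 0.001 V
E = -0.816 + 0.001 = -0.815 V

-0.815 V


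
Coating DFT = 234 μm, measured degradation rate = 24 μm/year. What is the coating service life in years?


Service life = thickness / degradation rate
Life = 234 / 24 = 9.8 years

9.8 years


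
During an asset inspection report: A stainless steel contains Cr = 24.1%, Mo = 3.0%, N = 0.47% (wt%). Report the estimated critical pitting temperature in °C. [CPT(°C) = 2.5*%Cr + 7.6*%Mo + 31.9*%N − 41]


Apply the ASTM G48 empirical CPT estimate: CPT(°C) = 2.5*%Cr + 7.6*%Mo + 31.9*%N − 41
2.5*24.1 = 60.25; 7.6*3.0 = 22.8; 31.9*0.47 = 14.993
CPT = 60.25 + 22.8 + 14.993 − 41 = 57.043 °C
Rounded to 0.1 °C: CPT ≈ 57.0 °C

57.0 °C


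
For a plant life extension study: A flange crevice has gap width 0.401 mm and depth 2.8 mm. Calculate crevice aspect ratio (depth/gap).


Aspect ratio = depth / gap
Ratio = 2.8 / 0.401 = 7.0

7.0


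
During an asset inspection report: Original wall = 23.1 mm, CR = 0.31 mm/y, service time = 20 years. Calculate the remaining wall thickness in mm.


Remaining wall = original − CR × time
t = 23.1 − 0.31*20 = 23.1 − 6.2 = 16.9 mm

16.9 mm


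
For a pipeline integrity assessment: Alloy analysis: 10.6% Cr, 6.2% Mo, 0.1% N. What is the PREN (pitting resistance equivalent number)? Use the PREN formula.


Apply the PREN formula: PREN = Cr + 3.3*Mo + 16*N
PREN = 10.6 + 3.3*6.2 + 16*0.1
PREN = 10.6 + 20.46 + 1.6 = 32.66

32.66


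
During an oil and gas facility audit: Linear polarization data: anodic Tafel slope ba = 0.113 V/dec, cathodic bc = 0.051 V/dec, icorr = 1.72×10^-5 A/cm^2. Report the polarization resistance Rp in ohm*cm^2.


Apply the Stern-Geary equation: Rp = ba*bc / (2.303*icorr*(ba+bc))
ba*bc = 0.113*0.051 = 0.005763
ba+bc = 0.164; 2.303*icorr*(ba+bc) = 2.303*1.72×10^-5*0.164 = 6.4963024×10^-6
Rp = 0.005763 / 6.4963024×10^-6 = 887.1 ohm*cm^2

887.1 ohm*cm^2


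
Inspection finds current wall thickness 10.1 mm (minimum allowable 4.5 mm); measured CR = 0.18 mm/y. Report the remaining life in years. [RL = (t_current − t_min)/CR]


Apply the remaining-life relation: RL = (t_current − t_min) / CR
RL = (10.1 − 4.5) / 0.18 = 5.6 / 0.18 = 31.1 years

31.1 years


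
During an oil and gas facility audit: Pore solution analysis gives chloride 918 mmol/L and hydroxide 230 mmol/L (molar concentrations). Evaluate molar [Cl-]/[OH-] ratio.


Threshold parameter = [Cl-] / [OH-] (molar basis; both in mmol/L, so units cancel)
Ratio = 918 / 230 = 3.99

3.99


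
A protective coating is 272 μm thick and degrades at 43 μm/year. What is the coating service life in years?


Service life = thickness / degradation rate
Life = 272 / 43 = 6.3 years

6.3 years


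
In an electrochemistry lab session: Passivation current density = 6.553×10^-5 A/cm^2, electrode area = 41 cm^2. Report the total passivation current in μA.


I = i_pass * A, then convert A → μA (×10^6)
I = 6.553×10^-5 * 41 * 10^6 = 2686.73 μA

2686.73 μA


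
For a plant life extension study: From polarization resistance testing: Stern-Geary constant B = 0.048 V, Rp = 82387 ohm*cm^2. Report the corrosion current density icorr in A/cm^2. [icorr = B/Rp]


Apply the Stern-Geary relation: icorr = B / Rp
icorr = 0.048 / 82387 = 5.826×10^-7 A/cm^2

5.826×10^-7 A/cm^2


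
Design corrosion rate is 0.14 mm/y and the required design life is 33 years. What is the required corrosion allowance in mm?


Corrosion allowance = CR × design life
CA = 0.14 * 33 = 4.62 mm

4.62 mm


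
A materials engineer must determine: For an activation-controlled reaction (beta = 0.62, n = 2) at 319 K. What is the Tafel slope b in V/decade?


Apply the Tafel slope relation: b = 2.303*R*T/(beta*n*F)
Numerator: 2.303 * 8.314 * 319 = 6107.94
Denominator: 0.62 * 2 * 96485 = 119641.4
b = 6107.94 / 119641.4 = 0.0511 V/decade

0.0511 V/decade


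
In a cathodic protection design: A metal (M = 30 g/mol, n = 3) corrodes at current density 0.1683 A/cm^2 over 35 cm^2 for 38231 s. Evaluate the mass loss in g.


Apply Faraday's law: m = i*A*t*M / (n*F)
Total charge passed Q = i*A*t = 0.1683*35*38231 = 225199.7055 C
m = Q*M/(n*F) = 225199.7055*30/(3*96485) = 23.34 g

23.34 g


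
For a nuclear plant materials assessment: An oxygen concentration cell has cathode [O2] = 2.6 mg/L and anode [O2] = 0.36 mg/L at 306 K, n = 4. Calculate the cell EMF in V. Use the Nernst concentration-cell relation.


Apply the Nernst concentration-cell relation: E = (RT/nF)*ln(C_cathode/C_anode)
RT/nF = 8.314*306/(4*96485) = 0.00659192 V
ln(2.6/0.36) = 1.97716
E = 0.00659192 * 1.97716 = 0.01303 V

0.01303 V


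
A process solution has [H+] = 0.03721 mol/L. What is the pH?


pH = −log10[H+]
pH = −log10(0.03721) = 1.43

1.43


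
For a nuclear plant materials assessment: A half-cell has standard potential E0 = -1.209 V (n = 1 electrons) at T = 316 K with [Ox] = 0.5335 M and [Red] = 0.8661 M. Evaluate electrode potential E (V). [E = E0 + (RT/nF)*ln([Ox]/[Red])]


Apply the Nernst equation: E = E0 + (RT/nF)*ln([Ox]/[Red])
Step 1: RT/nF = 8.314*316/(1*96485) = 0.02722935 V
Step 2: [Ox]/[Red] = 0.5335/0.8661 = 0.61598
Step 3: ln(0.61598) = -0.484541
Step 4: correction = 0.02722935 * -0.484541 = -0.0132 V
E = -1.209 + -0.0132 = -1.2222 V

-1.2222 V


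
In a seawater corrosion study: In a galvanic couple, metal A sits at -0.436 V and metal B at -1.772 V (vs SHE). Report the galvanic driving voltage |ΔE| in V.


Driving voltage is the absolute potential difference.
|ΔE| = |-0.436 − (-1.772)| = 1.336 V

1.336 V


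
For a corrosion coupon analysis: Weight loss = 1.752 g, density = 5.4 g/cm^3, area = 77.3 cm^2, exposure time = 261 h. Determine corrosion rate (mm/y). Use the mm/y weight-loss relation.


Apply the mm/y weight-loss relation: CR = 87600 * W / (D * A * T)
Numerator: 87600 * 1.752 = 153475.2
Denominator: 5.4 * 77.3 * 261 = 108946.62
CR = 153475.2 / 108946.62 = 1.4087 mm/y

1.4087 mm/y


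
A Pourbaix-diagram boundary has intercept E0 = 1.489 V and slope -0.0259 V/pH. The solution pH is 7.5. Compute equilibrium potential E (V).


Apply the Pourbaix line equation: E = E0 + slope*pH
E = 1.489 + (-0.0259)*7.5 = 1.489 + (-0.19425) = 1.29475 V
Rounded to 4 decimal places: E = 1.2948 V

1.2948 V
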